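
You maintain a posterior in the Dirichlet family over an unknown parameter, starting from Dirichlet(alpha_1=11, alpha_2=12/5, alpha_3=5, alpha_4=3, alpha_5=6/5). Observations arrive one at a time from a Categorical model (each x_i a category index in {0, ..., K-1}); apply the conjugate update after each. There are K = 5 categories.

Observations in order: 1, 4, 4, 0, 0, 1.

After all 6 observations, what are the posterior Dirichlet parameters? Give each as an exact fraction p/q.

alpha_1=13, alpha_2=22/5, alpha_3=5, alpha_4=3, alpha_5=16/5

obs 1: x=1 → posterior Dirichlet(11, 17/5, 5, 3, 6/5)
obs 2: x=4 → posterior Dirichlet(11, 17/5, 5, 3, 11/5)
obs 3: x=4 → posterior Dirichlet(11, 17/5, 5, 3, 16/5)
obs 4: x=0 → posterior Dirichlet(12, 17/5, 5, 3, 16/5)
obs 5: x=0 → posterior Dirichlet(13, 17/5, 5, 3, 16/5)
obs 6: x=1 → posterior Dirichlet(13, 22/5, 5, 3, 16/5)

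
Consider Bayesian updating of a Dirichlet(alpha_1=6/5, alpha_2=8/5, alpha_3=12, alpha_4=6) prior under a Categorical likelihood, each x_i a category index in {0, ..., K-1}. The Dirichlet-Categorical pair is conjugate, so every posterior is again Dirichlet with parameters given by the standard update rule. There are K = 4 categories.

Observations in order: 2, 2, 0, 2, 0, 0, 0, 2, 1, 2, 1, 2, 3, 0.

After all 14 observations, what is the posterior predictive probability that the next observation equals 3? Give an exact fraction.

35/174

obs 1: x=2 → posterior Dirichlet(6/5, 8/5, 13, 6)
obs 2: x=2 → posterior Dirichlet(6/5, 8/5, 14, 6)
obs 3: x=0 → posterior Dirichlet(11/5, 8/5, 14, 6)
obs 4: x=2 → posterior Dirichlet(11/5, 8/5, 15, 6)
obs 5: x=0 → posterior Dirichlet(16/5, 8/5, 15, 6)
obs 6: x=0 → posterior Dirichlet(21/5, 8/5, 15, 6)
obs 7: x=0 → posterior Dirichlet(26/5, 8/5, 15, 6)
obs 8: x=2 → posterior Dirichlet(26/5, 8/5, 16, 6)
obs 9: x=1 → posterior Dirichlet(26/5, 13/5, 16, 6)
obs 10: x=2 → posterior Dirichlet(26/5, 13/5, 17, 6)
obs 11: x=1 → posterior Dirichlet(26/5, 18/5, 17, 6)
obs 12: x=2 → posterior Dirichlet(26/5, 18/5, 18, 6)
obs 13: x=3 → posterior Dirichlet(26/5, 18/5, 18, 7)
obs 14: x=0 → posterior Dirichlet(31/5, 18/5, 18, 7)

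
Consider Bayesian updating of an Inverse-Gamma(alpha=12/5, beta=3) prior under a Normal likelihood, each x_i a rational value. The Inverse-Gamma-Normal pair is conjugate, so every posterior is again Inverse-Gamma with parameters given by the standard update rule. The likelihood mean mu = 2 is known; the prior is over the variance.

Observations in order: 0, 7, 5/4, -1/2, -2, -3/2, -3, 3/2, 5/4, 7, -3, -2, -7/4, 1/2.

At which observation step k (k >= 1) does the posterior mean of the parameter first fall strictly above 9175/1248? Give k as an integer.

obs 1: x=0 → posterior Inverse-Gamma(29/10, 5)
obs 2: x=7 → posterior Inverse-Gamma(17/5, 35/2)
obs 3: x=5/4 → posterior Inverse-Gamma(39/10, 569/32)
obs 4: x=-1/2 → posterior Inverse-Gamma(22/5, 669/32)
obs 5: x=-2 → posterior Inverse-Gamma(49/10, 925/32)
obs 6: x=-3/2 → posterior Inverse-Gamma(27/5, 1121/32)
obs 7: x=-3 → posterior Inverse-Gamma(59/10, 1521/32)
obs 8: x=3/2 → posterior Inverse-Gamma(32/5, 1525/32)
obs 9: x=5/4 → posterior Inverse-Gamma(69/10, 767/16)
obs 10: x=7 → posterior Inverse-Gamma(37/5, 967/16)
obs 11: x=-3 → posterior Inverse-Gamma(79/10, 1167/16)
obs 12: x=-2 → posterior Inverse-Gamma(42/5, 1295/16)
obs 13: x=-7/4 → posterior Inverse-Gamma(89/10, 2815/32)
obs 14: x=1/2 → posterior Inverse-Gamma(47/5, 2851/32)

k = 5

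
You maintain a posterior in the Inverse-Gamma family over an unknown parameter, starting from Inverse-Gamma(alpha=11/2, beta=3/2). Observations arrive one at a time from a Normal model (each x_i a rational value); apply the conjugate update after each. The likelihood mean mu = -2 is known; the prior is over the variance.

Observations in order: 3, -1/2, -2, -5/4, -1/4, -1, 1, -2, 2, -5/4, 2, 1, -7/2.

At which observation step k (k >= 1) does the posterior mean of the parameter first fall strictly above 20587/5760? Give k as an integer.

k = 11

obs 1: x=3 → posterior Inverse-Gamma(6, 14)
obs 2: x=-1/2 → posterior Inverse-Gamma(13/2, 121/8)
obs 3: x=-2 → posterior Inverse-Gamma(7, 121/8)
obs 4: x=-5/4 → posterior Inverse-Gamma(15/2, 493/32)
obs 5: x=-1/4 → posterior Inverse-Gamma(8, 271/16)
obs 6: x=-1 → posterior Inverse-Gamma(17/2, 279/16)
obs 7: x=1 → posterior Inverse-Gamma(9, 351/16)
obs 8: x=-2 → posterior Inverse-Gamma(19/2, 351/16)
obs 9: x=2 → posterior Inverse-Gamma(10, 479/16)
obs 10: x=-5/4 → posterior Inverse-Gamma(21/2, 967/32)
obs 11: x=2 → posterior Inverse-Gamma(11, 1223/32)
obs 12: x=1 → posterior Inverse-Gamma(23/2, 1367/32)
obs 13: x=-7/2 → posterior Inverse-Gamma(12, 1403/32)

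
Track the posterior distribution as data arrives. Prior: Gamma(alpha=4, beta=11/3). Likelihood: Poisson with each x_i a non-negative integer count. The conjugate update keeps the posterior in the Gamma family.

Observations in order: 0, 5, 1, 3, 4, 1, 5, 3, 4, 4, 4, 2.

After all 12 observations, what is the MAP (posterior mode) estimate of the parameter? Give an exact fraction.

117/47

obs 1: x=0 → posterior Gamma(4, 14/3)
obs 2: x=5 → posterior Gamma(9, 17/3)
obs 3: x=1 → posterior Gamma(10, 20/3)
obs 4: x=3 → posterior Gamma(13, 23/3)
obs 5: x=4 → posterior Gamma(17, 26/3)
obs 6: x=1 → posterior Gamma(18, 29/3)
obs 7: x=5 → posterior Gamma(23, 32/3)
obs 8: x=3 → posterior Gamma(26, 35/3)
obs 9: x=4 → posterior Gamma(30, 38/3)
obs 10: x=4 → posterior Gamma(34, 41/3)
obs 11: x=4 → posterior Gamma(38, 44/3)
obs 12: x=2 → posterior Gamma(40, 47/3)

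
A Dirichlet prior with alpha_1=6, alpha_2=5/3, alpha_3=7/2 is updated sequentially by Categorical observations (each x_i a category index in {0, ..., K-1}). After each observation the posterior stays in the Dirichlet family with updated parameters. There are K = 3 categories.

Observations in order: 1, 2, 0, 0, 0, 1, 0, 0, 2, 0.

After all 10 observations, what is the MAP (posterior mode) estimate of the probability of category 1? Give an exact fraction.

obs 1: x=1 → posterior Dirichlet(6, 8/3, 7/2)
obs 2: x=2 → posterior Dirichlet(6, 8/3, 9/2)
obs 3: x=0 → posterior Dirichlet(7, 8/3, 9/2)
obs 4: x=0 → posterior Dirichlet(8, 8/3, 9/2)
obs 5: x=0 → posterior Dirichlet(9, 8/3, 9/2)
obs 6: x=1 → posterior Dirichlet(9, 11/3, 9/2)
obs 7: x=0 → posterior Dirichlet(10, 11/3, 9/2)
obs 8: x=0 → posterior Dirichlet(11, 11/3, 9/2)
obs 9: x=2 → posterior Dirichlet(11, 11/3, 11/2)
obs 10: x=0 → posterior Dirichlet(12, 11/3, 11/2)

16/109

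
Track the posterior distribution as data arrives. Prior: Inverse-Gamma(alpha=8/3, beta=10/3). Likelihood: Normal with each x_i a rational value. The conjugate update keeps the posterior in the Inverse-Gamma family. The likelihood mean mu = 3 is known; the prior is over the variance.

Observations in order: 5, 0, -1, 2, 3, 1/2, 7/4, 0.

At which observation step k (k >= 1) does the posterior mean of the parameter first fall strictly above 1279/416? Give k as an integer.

obs 1: x=5 → posterior Inverse-Gamma(19/6, 16/3)
obs 2: x=0 → posterior Inverse-Gamma(11/3, 59/6)
obs 3: x=-1 → posterior Inverse-Gamma(25/6, 107/6)
obs 4: x=2 → posterior Inverse-Gamma(14/3, 55/3)
obs 5: x=3 → posterior Inverse-Gamma(31/6, 55/3)
obs 6: x=1/2 → posterior Inverse-Gamma(17/3, 515/24)
obs 7: x=7/4 → posterior Inverse-Gamma(37/6, 2135/96)
obs 8: x=0 → posterior Inverse-Gamma(20/3, 2567/96)

k = 2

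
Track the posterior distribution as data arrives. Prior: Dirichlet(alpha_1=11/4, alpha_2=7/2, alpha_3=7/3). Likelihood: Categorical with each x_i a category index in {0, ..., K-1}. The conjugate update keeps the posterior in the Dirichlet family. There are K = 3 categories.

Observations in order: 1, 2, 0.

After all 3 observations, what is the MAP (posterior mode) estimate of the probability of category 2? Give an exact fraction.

obs 1: x=1 → posterior Dirichlet(11/4, 9/2, 7/3)
obs 2: x=2 → posterior Dirichlet(11/4, 9/2, 10/3)
obs 3: x=0 → posterior Dirichlet(15/4, 9/2, 10/3)

28/103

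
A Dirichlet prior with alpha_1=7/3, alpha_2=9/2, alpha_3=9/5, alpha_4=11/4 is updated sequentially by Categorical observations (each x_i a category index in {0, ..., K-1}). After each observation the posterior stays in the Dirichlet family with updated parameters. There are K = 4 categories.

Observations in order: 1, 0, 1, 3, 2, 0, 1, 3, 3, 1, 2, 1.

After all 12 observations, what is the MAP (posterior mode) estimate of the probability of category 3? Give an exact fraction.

obs 1: x=1 → posterior Dirichlet(7/3, 11/2, 9/5, 11/4)
obs 2: x=0 → posterior Dirichlet(10/3, 11/2, 9/5, 11/4)
obs 3: x=1 → posterior Dirichlet(10/3, 13/2, 9/5, 11/4)
obs 4: x=3 → posterior Dirichlet(10/3, 13/2, 9/5, 15/4)
obs 5: x=2 → posterior Dirichlet(10/3, 13/2, 14/5, 15/4)
obs 6: x=0 → posterior Dirichlet(13/3, 13/2, 14/5, 15/4)
obs 7: x=1 → posterior Dirichlet(13/3, 15/2, 14/5, 15/4)
obs 8: x=3 → posterior Dirichlet(13/3, 15/2, 14/5, 19/4)
obs 9: x=3 → posterior Dirichlet(13/3, 15/2, 14/5, 23/4)
obs 10: x=1 → posterior Dirichlet(13/3, 17/2, 14/5, 23/4)
obs 11: x=2 → posterior Dirichlet(13/3, 17/2, 19/5, 23/4)
obs 12: x=1 → posterior Dirichlet(13/3, 19/2, 19/5, 23/4)

285/1163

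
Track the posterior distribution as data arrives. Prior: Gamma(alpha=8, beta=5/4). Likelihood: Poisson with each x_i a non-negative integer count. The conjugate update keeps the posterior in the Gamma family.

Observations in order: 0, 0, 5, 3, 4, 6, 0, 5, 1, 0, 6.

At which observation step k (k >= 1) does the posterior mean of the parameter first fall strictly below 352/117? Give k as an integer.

obs 1: x=0 → posterior Gamma(8, 9/4)
obs 2: x=0 → posterior Gamma(8, 13/4)
obs 3: x=5 → posterior Gamma(13, 17/4)
obs 4: x=3 → posterior Gamma(16, 21/4)
obs 5: x=4 → posterior Gamma(20, 25/4)
obs 6: x=6 → posterior Gamma(26, 29/4)
obs 7: x=0 → posterior Gamma(26, 33/4)
obs 8: x=5 → posterior Gamma(31, 37/4)
obs 9: x=1 → posterior Gamma(32, 41/4)
obs 10: x=0 → posterior Gamma(32, 45/4)
obs 11: x=6 → posterior Gamma(38, 49/4)

k = 2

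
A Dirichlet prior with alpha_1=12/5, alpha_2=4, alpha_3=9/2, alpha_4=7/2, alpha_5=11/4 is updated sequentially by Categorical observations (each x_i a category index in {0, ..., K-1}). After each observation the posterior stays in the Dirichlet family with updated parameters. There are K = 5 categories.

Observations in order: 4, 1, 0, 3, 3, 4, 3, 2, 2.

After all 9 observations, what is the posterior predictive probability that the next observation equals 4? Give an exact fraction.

obs 1: x=4 → posterior Dirichlet(12/5, 4, 9/2, 7/2, 15/4)
obs 2: x=1 → posterior Dirichlet(12/5, 5, 9/2, 7/2, 15/4)
obs 3: x=0 → posterior Dirichlet(17/5, 5, 9/2, 7/2, 15/4)
obs 4: x=3 → posterior Dirichlet(17/5, 5, 9/2, 9/2, 15/4)
obs 5: x=3 → posterior Dirichlet(17/5, 5, 9/2, 11/2, 15/4)
obs 6: x=4 → posterior Dirichlet(17/5, 5, 9/2, 11/2, 19/4)
obs 7: x=3 → posterior Dirichlet(17/5, 5, 9/2, 13/2, 19/4)
obs 8: x=2 → posterior Dirichlet(17/5, 5, 11/2, 13/2, 19/4)
obs 9: x=2 → posterior Dirichlet(17/5, 5, 13/2, 13/2, 19/4)

95/523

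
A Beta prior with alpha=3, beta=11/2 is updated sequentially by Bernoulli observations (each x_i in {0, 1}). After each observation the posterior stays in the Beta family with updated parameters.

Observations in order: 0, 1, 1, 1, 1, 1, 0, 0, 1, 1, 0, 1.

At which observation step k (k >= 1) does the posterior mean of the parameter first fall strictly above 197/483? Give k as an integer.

obs 1: x=0 → posterior Beta(3, 13/2)
obs 2: x=1 → posterior Beta(4, 13/2)
obs 3: x=1 → posterior Beta(5, 13/2)
obs 4: x=1 → posterior Beta(6, 13/2)
obs 5: x=1 → posterior Beta(7, 13/2)
obs 6: x=1 → posterior Beta(8, 13/2)
obs 7: x=0 → posterior Beta(8, 15/2)
obs 8: x=0 → posterior Beta(8, 17/2)
obs 9: x=1 → posterior Beta(9, 17/2)
obs 10: x=1 → posterior Beta(10, 17/2)
obs 11: x=0 → posterior Beta(10, 19/2)
obs 12: x=1 → posterior Beta(11, 19/2)

k = 3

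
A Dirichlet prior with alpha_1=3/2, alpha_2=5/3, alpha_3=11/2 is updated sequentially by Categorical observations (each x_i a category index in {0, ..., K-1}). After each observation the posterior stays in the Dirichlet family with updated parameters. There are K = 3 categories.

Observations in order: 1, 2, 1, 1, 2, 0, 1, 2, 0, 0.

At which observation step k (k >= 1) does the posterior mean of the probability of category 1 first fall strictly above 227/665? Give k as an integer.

obs 1: x=1 → posterior Dirichlet(3/2, 8/3, 11/2)
obs 2: x=2 → posterior Dirichlet(3/2, 8/3, 13/2)
obs 3: x=1 → posterior Dirichlet(3/2, 11/3, 13/2)
obs 4: x=1 → posterior Dirichlet(3/2, 14/3, 13/2)
obs 5: x=2 → posterior Dirichlet(3/2, 14/3, 15/2)
obs 6: x=0 → posterior Dirichlet(5/2, 14/3, 15/2)
obs 7: x=1 → posterior Dirichlet(5/2, 17/3, 15/2)
obs 8: x=2 → posterior Dirichlet(5/2, 17/3, 17/2)
obs 9: x=0 → posterior Dirichlet(7/2, 17/3, 17/2)
obs 10: x=0 → posterior Dirichlet(9/2, 17/3, 17/2)

k = 4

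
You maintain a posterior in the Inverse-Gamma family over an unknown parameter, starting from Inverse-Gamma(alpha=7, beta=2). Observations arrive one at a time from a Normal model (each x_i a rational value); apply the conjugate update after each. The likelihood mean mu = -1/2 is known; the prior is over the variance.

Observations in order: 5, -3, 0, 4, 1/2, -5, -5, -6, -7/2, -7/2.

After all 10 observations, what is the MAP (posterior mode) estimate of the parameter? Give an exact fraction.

603/104

obs 1: x=5 → posterior Inverse-Gamma(15/2, 137/8)
obs 2: x=-3 → posterior Inverse-Gamma(8, 81/4)
obs 3: x=0 → posterior Inverse-Gamma(17/2, 163/8)
obs 4: x=4 → posterior Inverse-Gamma(9, 61/2)
obs 5: x=1/2 → posterior Inverse-Gamma(19/2, 31)
obs 6: x=-5 → posterior Inverse-Gamma(10, 329/8)
obs 7: x=-5 → posterior Inverse-Gamma(21/2, 205/4)
obs 8: x=-6 → posterior Inverse-Gamma(11, 531/8)
obs 9: x=-7/2 → posterior Inverse-Gamma(23/2, 567/8)
obs 10: x=-7/2 → posterior Inverse-Gamma(12, 603/8)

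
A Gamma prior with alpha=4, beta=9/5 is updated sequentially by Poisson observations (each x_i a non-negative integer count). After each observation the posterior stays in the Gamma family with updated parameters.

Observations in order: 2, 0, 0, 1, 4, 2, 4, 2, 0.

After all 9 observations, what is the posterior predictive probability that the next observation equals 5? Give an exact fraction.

86557283960771320463511302161018060800000/3165543453070218706859776348972393302368161

obs 1: x=2 → posterior Gamma(6, 14/5)
obs 2: x=0 → posterior Gamma(6, 19/5)
obs 3: x=0 → posterior Gamma(6, 24/5)
obs 4: x=1 → posterior Gamma(7, 29/5)
obs 5: x=4 → posterior Gamma(11, 34/5)
obs 6: x=2 → posterior Gamma(13, 39/5)
obs 7: x=4 → posterior Gamma(17, 44/5)
obs 8: x=2 → posterior Gamma(19, 49/5)
obs 9: x=0 → posterior Gamma(19, 54/5)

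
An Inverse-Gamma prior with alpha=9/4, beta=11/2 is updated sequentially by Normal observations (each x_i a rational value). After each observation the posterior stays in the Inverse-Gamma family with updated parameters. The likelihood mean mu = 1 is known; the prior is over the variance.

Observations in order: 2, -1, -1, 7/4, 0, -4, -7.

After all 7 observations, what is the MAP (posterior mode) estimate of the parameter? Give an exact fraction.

1769/216

obs 1: x=2 → posterior Inverse-Gamma(11/4, 6)
obs 2: x=-1 → posterior Inverse-Gamma(13/4, 8)
obs 3: x=-1 → posterior Inverse-Gamma(15/4, 10)
obs 4: x=7/4 → posterior Inverse-Gamma(17/4, 329/32)
obs 5: x=0 → posterior Inverse-Gamma(19/4, 345/32)
obs 6: x=-4 → posterior Inverse-Gamma(21/4, 745/32)
obs 7: x=-7 → posterior Inverse-Gamma(23/4, 1769/32)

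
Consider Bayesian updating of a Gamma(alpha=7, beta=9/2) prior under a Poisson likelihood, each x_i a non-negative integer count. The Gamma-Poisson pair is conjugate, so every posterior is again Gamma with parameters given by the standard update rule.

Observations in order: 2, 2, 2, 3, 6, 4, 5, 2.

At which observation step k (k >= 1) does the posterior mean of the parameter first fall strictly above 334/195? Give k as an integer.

k = 3

obs 1: x=2 → posterior Gamma(9, 11/2)
obs 2: x=2 → posterior Gamma(11, 13/2)
obs 3: x=2 → posterior Gamma(13, 15/2)
obs 4: x=3 → posterior Gamma(16, 17/2)
obs 5: x=6 → posterior Gamma(22, 19/2)
obs 6: x=4 → posterior Gamma(26, 21/2)
obs 7: x=5 → posterior Gamma(31, 23/2)
obs 8: x=2 → posterior Gamma(33, 25/2)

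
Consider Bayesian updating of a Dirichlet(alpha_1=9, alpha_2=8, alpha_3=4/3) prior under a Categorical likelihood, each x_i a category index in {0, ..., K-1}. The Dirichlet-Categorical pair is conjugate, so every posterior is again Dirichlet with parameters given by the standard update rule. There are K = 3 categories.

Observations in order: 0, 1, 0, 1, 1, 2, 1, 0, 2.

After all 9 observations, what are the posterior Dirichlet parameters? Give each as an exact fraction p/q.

obs 1: x=0 → posterior Dirichlet(10, 8, 4/3)
obs 2: x=1 → posterior Dirichlet(10, 9, 4/3)
obs 3: x=0 → posterior Dirichlet(11, 9, 4/3)
obs 4: x=1 → posterior Dirichlet(11, 10, 4/3)
obs 5: x=1 → posterior Dirichlet(11, 11, 4/3)
obs 6: x=2 → posterior Dirichlet(11, 11, 7/3)
obs 7: x=1 → posterior Dirichlet(11, 12, 7/3)
obs 8: x=0 → posterior Dirichlet(12, 12, 7/3)
obs 9: x=2 → posterior Dirichlet(12, 12, 10/3)

alpha_1=12, alpha_2=12, alpha_3=10/3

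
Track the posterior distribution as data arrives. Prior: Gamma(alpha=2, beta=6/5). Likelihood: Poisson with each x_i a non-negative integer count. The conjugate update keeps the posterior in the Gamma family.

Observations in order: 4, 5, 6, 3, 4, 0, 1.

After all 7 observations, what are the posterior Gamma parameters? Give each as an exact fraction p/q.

obs 1: x=4 → posterior Gamma(6, 11/5)
obs 2: x=5 → posterior Gamma(11, 16/5)
obs 3: x=6 → posterior Gamma(17, 21/5)
obs 4: x=3 → posterior Gamma(20, 26/5)
obs 5: x=4 → posterior Gamma(24, 31/5)
obs 6: x=0 → posterior Gamma(24, 36/5)
obs 7: x=1 → posterior Gamma(25, 41/5)

alpha=25, beta=41/5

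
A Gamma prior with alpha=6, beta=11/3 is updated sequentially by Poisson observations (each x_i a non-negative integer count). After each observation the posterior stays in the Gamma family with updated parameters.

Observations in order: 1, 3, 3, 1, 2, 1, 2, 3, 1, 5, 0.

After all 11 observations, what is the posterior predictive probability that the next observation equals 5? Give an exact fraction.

508497620832499545925583578733820866066578053726732288/15108777022959328242383423936477058156258599347096942127

obs 1: x=1 → posterior Gamma(7, 14/3)
obs 2: x=3 → posterior Gamma(10, 17/3)
obs 3: x=3 → posterior Gamma(13, 20/3)
obs 4: x=1 → posterior Gamma(14, 23/3)
obs 5: x=2 → posterior Gamma(16, 26/3)
obs 6: x=1 → posterior Gamma(17, 29/3)
obs 7: x=2 → posterior Gamma(19, 32/3)
obs 8: x=3 → posterior Gamma(22, 35/3)
obs 9: x=1 → posterior Gamma(23, 38/3)
obs 10: x=5 → posterior Gamma(28, 41/3)
obs 11: x=0 → posterior Gamma(28, 44/3)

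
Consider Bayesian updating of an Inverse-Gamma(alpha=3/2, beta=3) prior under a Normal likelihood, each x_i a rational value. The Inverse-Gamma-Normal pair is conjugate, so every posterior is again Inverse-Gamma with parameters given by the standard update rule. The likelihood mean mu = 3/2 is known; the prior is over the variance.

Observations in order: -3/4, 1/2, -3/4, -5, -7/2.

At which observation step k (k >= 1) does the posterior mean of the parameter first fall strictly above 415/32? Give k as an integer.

obs 1: x=-3/4 → posterior Inverse-Gamma(2, 177/32)
obs 2: x=1/2 → posterior Inverse-Gamma(5/2, 193/32)
obs 3: x=-3/4 → posterior Inverse-Gamma(3, 137/16)
obs 4: x=-5 → posterior Inverse-Gamma(7/2, 475/16)
obs 5: x=-7/2 → posterior Inverse-Gamma(4, 675/16)

k = 5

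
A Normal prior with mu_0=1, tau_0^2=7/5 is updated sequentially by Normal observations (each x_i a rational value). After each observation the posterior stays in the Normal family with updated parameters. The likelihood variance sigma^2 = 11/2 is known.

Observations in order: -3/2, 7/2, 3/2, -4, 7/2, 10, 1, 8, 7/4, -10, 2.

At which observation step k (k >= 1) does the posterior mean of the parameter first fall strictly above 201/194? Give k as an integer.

obs 1: x=-3/2 → posterior Normal(34/69, 77/69)
obs 2: x=7/2 → posterior Normal(1, 77/83)
obs 3: x=3/2 → posterior Normal(104/97, 77/97)
obs 4: x=-4 → posterior Normal(16/37, 77/111)
obs 5: x=7/2 → posterior Normal(97/125, 77/125)
obs 6: x=10 → posterior Normal(237/139, 77/139)
obs 7: x=1 → posterior Normal(251/153, 77/153)
obs 8: x=8 → posterior Normal(363/167, 77/167)
obs 9: x=7/4 → posterior Normal(775/362, 77/181)
obs 10: x=-10 → posterior Normal(33/26, 77/195)
obs 11: x=2 → posterior Normal(29/22, 7/19)

k = 3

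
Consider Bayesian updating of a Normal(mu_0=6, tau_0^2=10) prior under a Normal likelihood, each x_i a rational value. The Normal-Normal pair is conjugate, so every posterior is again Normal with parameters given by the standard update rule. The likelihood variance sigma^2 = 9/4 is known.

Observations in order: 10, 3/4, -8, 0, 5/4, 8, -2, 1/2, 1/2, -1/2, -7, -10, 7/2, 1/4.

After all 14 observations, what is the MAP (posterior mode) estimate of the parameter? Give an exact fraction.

obs 1: x=10 → posterior Normal(454/49, 90/49)
obs 2: x=3/4 → posterior Normal(484/89, 90/89)
obs 3: x=-8 → posterior Normal(164/129, 30/43)
obs 4: x=0 → posterior Normal(164/169, 90/169)
obs 5: x=5/4 → posterior Normal(214/209, 90/209)
obs 6: x=8 → posterior Normal(178/83, 30/83)
obs 7: x=-2 → posterior Normal(454/289, 90/289)
obs 8: x=1/2 → posterior Normal(474/329, 90/329)
obs 9: x=1/2 → posterior Normal(494/369, 10/41)
obs 10: x=-1/2 → posterior Normal(474/409, 90/409)
obs 11: x=-7 → posterior Normal(194/449, 90/449)
obs 12: x=-10 → posterior Normal(-206/489, 30/163)
obs 13: x=7/2 → posterior Normal(-66/529, 90/529)
obs 14: x=1/4 → posterior Normal(-56/569, 90/569)

-56/569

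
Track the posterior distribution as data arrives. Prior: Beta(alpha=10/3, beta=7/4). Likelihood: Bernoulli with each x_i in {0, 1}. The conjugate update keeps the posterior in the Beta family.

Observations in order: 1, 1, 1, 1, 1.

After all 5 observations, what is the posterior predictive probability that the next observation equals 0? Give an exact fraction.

21/121

obs 1: x=1 → posterior Beta(13/3, 7/4)
obs 2: x=1 → posterior Beta(16/3, 7/4)
obs 3: x=1 → posterior Beta(19/3, 7/4)
obs 4: x=1 → posterior Beta(22/3, 7/4)
obs 5: x=1 → posterior Beta(25/3, 7/4)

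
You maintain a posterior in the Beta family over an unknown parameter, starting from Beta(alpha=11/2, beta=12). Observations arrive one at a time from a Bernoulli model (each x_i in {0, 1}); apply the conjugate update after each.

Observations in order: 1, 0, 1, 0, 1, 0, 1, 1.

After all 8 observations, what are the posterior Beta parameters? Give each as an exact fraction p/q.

alpha=21/2, beta=15

obs 1: x=1 → posterior Beta(13/2, 12)
obs 2: x=0 → posterior Beta(13/2, 13)
obs 3: x=1 → posterior Beta(15/2, 13)
obs 4: x=0 → posterior Beta(15/2, 14)
obs 5: x=1 → posterior Beta(17/2, 14)
obs 6: x=0 → posterior Beta(17/2, 15)
obs 7: x=1 → posterior Beta(19/2, 15)
obs 8: x=1 → posterior Beta(21/2, 15)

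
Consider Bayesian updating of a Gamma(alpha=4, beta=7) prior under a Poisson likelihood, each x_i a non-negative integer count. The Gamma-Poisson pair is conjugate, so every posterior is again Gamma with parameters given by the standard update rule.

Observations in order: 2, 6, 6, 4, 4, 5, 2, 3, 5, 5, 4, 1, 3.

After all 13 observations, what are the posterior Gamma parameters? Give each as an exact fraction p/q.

obs 1: x=2 → posterior Gamma(6, 8)
obs 2: x=6 → posterior Gamma(12, 9)
obs 3: x=6 → posterior Gamma(18, 10)
obs 4: x=4 → posterior Gamma(22, 11)
obs 5: x=4 → posterior Gamma(26, 12)
obs 6: x=5 → posterior Gamma(31, 13)
obs 7: x=2 → posterior Gamma(33, 14)
obs 8: x=3 → posterior Gamma(36, 15)
obs 9: x=5 → posterior Gamma(41, 16)
obs 10: x=5 → posterior Gamma(46, 17)
obs 11: x=4 → posterior Gamma(50, 18)
obs 12: x=1 → posterior Gamma(51, 19)
obs 13: x=3 → posterior Gamma(54, 20)

alpha=54, beta=20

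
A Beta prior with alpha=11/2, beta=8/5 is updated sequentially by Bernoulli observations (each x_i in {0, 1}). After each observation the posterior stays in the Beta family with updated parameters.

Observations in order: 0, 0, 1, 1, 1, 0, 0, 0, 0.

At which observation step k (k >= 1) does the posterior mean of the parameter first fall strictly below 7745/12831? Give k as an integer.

k = 7

obs 1: x=0 → posterior Beta(11/2, 13/5)
obs 2: x=0 → posterior Beta(11/2, 18/5)
obs 3: x=1 → posterior Beta(13/2, 18/5)
obs 4: x=1 → posterior Beta(15/2, 18/5)
obs 5: x=1 → posterior Beta(17/2, 18/5)
obs 6: x=0 → posterior Beta(17/2, 23/5)
obs 7: x=0 → posterior Beta(17/2, 28/5)
obs 8: x=0 → posterior Beta(17/2, 33/5)
obs 9: x=0 → posterior Beta(17/2, 38/5)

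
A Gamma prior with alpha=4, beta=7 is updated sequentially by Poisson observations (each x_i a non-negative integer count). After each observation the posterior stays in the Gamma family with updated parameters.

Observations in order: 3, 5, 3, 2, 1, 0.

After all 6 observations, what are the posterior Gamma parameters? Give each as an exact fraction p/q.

alpha=18, beta=13

obs 1: x=3 → posterior Gamma(7, 8)
obs 2: x=5 → posterior Gamma(12, 9)
obs 3: x=3 → posterior Gamma(15, 10)
obs 4: x=2 → posterior Gamma(17, 11)
obs 5: x=1 → posterior Gamma(18, 12)
obs 6: x=0 → posterior Gamma(18, 13)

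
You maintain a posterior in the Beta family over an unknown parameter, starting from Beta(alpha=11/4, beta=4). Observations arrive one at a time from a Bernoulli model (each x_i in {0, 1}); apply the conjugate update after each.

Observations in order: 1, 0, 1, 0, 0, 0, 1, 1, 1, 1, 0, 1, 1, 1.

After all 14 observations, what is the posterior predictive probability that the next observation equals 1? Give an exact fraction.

obs 1: x=1 → posterior Beta(15/4, 4)
obs 2: x=0 → posterior Beta(15/4, 5)
obs 3: x=1 → posterior Beta(19/4, 5)
obs 4: x=0 → posterior Beta(19/4, 6)
obs 5: x=0 → posterior Beta(19/4, 7)
obs 6: x=0 → posterior Beta(19/4, 8)
obs 7: x=1 → posterior Beta(23/4, 8)
obs 8: x=1 → posterior Beta(27/4, 8)
obs 9: x=1 → posterior Beta(31/4, 8)
obs 10: x=1 → posterior Beta(35/4, 8)
obs 11: x=0 → posterior Beta(35/4, 9)
obs 12: x=1 → posterior Beta(39/4, 9)
obs 13: x=1 → posterior Beta(43/4, 9)
obs 14: x=1 → posterior Beta(47/4, 9)

47/83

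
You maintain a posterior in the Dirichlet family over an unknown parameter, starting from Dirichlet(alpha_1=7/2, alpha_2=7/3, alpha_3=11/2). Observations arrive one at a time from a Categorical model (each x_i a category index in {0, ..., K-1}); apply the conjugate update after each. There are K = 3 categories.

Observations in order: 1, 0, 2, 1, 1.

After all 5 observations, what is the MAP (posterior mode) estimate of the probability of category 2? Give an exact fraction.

33/80

obs 1: x=1 → posterior Dirichlet(7/2, 10/3, 11/2)
obs 2: x=0 → posterior Dirichlet(9/2, 10/3, 11/2)
obs 3: x=2 → posterior Dirichlet(9/2, 10/3, 13/2)
obs 4: x=1 → posterior Dirichlet(9/2, 13/3, 13/2)
obs 5: x=1 → posterior Dirichlet(9/2, 16/3, 13/2)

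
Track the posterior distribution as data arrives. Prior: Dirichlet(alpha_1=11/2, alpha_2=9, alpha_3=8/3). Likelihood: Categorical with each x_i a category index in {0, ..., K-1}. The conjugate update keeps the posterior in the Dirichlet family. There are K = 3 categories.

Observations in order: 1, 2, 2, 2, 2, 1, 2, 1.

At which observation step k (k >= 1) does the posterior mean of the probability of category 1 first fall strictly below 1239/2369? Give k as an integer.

k = 2

obs 1: x=1 → posterior Dirichlet(11/2, 10, 8/3)
obs 2: x=2 → posterior Dirichlet(11/2, 10, 11/3)
obs 3: x=2 → posterior Dirichlet(11/2, 10, 14/3)
obs 4: x=2 → posterior Dirichlet(11/2, 10, 17/3)
obs 5: x=2 → posterior Dirichlet(11/2, 10, 20/3)
obs 6: x=1 → posterior Dirichlet(11/2, 11, 20/3)
obs 7: x=2 → posterior Dirichlet(11/2, 11, 23/3)
obs 8: x=1 → posterior Dirichlet(11/2, 12, 23/3)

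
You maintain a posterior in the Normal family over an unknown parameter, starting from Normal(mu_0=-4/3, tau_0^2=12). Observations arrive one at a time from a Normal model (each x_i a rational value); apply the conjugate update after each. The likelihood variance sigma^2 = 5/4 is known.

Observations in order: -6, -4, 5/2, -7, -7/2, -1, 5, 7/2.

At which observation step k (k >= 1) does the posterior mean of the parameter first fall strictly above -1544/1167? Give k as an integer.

k = 8

obs 1: x=-6 → posterior Normal(-884/159, 60/53)
obs 2: x=-4 → posterior Normal(-1460/303, 60/101)
obs 3: x=5/2 → posterior Normal(-1100/447, 60/149)
obs 4: x=-7 → posterior Normal(-2108/591, 60/197)
obs 5: x=-7/2 → posterior Normal(-2612/735, 12/49)
obs 6: x=-1 → posterior Normal(-2756/879, 60/293)
obs 7: x=5 → posterior Normal(-2036/1023, 60/341)
obs 8: x=7/2 → posterior Normal(-1532/1167, 60/389)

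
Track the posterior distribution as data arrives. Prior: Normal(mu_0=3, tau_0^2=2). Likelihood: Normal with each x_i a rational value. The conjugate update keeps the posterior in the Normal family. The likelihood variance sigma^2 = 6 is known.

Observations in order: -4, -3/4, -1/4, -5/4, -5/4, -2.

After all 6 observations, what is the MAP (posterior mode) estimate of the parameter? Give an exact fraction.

obs 1: x=-4 → posterior Normal(5/4, 3/2)
obs 2: x=-3/4 → posterior Normal(17/20, 6/5)
obs 3: x=-1/4 → posterior Normal(2/3, 1)
obs 4: x=-5/4 → posterior Normal(11/28, 6/7)
obs 5: x=-5/4 → posterior Normal(3/16, 3/4)
obs 6: x=-2 → posterior Normal(-1/18, 2/3)

-1/18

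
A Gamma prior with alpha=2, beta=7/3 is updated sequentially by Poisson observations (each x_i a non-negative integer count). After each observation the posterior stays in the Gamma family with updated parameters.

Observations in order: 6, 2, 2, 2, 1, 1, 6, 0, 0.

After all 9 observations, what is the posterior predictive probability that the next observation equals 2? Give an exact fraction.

11217580777122950193438536993511309312/43335257111193343900365036083324748961

obs 1: x=6 → posterior Gamma(8, 10/3)
obs 2: x=2 → posterior Gamma(10, 13/3)
obs 3: x=2 → posterior Gamma(12, 16/3)
obs 4: x=2 → posterior Gamma(14, 19/3)
obs 5: x=1 → posterior Gamma(15, 22/3)
obs 6: x=1 → posterior Gamma(16, 25/3)
obs 7: x=6 → posterior Gamma(22, 28/3)
obs 8: x=0 → posterior Gamma(22, 31/3)
obs 9: x=0 → posterior Gamma(22, 34/3)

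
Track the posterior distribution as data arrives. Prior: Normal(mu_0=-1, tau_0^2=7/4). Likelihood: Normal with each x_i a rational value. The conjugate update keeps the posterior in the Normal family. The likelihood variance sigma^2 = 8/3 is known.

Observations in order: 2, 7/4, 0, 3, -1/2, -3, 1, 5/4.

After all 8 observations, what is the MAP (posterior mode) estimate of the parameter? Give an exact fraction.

obs 1: x=2 → posterior Normal(10/53, 56/53)
obs 2: x=7/4 → posterior Normal(187/296, 28/37)
obs 3: x=0 → posterior Normal(187/380, 56/95)
obs 4: x=3 → posterior Normal(439/464, 14/29)
obs 5: x=-1/2 → posterior Normal(397/548, 56/137)
obs 6: x=-3 → posterior Normal(145/632, 28/79)
obs 7: x=1 → posterior Normal(229/716, 56/179)
obs 8: x=5/4 → posterior Normal(167/400, 7/25)

167/400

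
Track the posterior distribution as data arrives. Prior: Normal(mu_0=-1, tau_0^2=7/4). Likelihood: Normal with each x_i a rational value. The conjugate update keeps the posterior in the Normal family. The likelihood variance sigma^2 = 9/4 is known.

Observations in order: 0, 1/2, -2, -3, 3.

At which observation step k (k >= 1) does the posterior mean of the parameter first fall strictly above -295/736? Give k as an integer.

k = 2

obs 1: x=0 → posterior Normal(-9/16, 63/64)
obs 2: x=1/2 → posterior Normal(-11/46, 63/92)
obs 3: x=-2 → posterior Normal(-13/20, 21/40)
obs 4: x=-3 → posterior Normal(-81/74, 63/148)
obs 5: x=3 → posterior Normal(-39/88, 63/176)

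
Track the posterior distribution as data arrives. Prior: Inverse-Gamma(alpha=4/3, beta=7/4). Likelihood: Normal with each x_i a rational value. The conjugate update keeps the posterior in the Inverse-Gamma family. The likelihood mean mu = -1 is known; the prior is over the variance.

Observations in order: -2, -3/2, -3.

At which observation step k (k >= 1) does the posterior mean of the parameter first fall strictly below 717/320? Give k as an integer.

obs 1: x=-2 → posterior Inverse-Gamma(11/6, 9/4)
obs 2: x=-3/2 → posterior Inverse-Gamma(7/3, 19/8)
obs 3: x=-3 → posterior Inverse-Gamma(17/6, 35/8)

k = 2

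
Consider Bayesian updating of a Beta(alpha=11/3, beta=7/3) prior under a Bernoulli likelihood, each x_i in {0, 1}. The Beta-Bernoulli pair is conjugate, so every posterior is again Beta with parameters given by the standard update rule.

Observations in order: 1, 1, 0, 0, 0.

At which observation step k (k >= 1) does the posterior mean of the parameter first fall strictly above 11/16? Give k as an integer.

k = 2

obs 1: x=1 → posterior Beta(14/3, 7/3)
obs 2: x=1 → posterior Beta(17/3, 7/3)
obs 3: x=0 → posterior Beta(17/3, 10/3)
obs 4: x=0 → posterior Beta(17/3, 13/3)
obs 5: x=0 → posterior Beta(17/3, 16/3)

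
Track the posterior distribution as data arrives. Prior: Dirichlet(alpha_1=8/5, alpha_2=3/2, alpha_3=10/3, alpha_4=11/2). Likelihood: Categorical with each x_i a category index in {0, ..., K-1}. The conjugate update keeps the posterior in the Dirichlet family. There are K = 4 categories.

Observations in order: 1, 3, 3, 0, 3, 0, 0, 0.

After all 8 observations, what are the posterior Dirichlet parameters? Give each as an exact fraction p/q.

obs 1: x=1 → posterior Dirichlet(8/5, 5/2, 10/3, 11/2)
obs 2: x=3 → posterior Dirichlet(8/5, 5/2, 10/3, 13/2)
obs 3: x=3 → posterior Dirichlet(8/5, 5/2, 10/3, 15/2)
obs 4: x=0 → posterior Dirichlet(13/5, 5/2, 10/3, 15/2)
obs 5: x=3 → posterior Dirichlet(13/5, 5/2, 10/3, 17/2)
obs 6: x=0 → posterior Dirichlet(18/5, 5/2, 10/3, 17/2)
obs 7: x=0 → posterior Dirichlet(23/5, 5/2, 10/3, 17/2)
obs 8: x=0 → posterior Dirichlet(28/5, 5/2, 10/3, 17/2)

alpha_1=28/5, alpha_2=5/2, alpha_3=10/3, alpha_4=17/2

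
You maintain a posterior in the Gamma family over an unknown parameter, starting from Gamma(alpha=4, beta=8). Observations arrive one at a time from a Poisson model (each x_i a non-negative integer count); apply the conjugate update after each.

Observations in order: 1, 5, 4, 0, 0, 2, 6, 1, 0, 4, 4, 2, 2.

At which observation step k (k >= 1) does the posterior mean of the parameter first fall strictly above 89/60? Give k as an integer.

k = 10

obs 1: x=1 → posterior Gamma(5, 9)
obs 2: x=5 → posterior Gamma(10, 10)
obs 3: x=4 → posterior Gamma(14, 11)
obs 4: x=0 → posterior Gamma(14, 12)
obs 5: x=0 → posterior Gamma(14, 13)
obs 6: x=2 → posterior Gamma(16, 14)
obs 7: x=6 → posterior Gamma(22, 15)
obs 8: x=1 → posterior Gamma(23, 16)
obs 9: x=0 → posterior Gamma(23, 17)
obs 10: x=4 → posterior Gamma(27, 18)
obs 11: x=4 → posterior Gamma(31, 19)
obs 12: x=2 → posterior Gamma(33, 20)
obs 13: x=2 → posterior Gamma(35, 21)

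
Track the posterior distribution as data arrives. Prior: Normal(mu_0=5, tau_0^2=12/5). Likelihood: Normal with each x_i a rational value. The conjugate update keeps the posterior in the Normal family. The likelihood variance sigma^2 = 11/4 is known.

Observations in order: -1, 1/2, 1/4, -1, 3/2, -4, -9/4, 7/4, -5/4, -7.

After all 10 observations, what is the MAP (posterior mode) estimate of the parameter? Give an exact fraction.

-65/107

obs 1: x=-1 → posterior Normal(227/103, 132/103)
obs 2: x=1/2 → posterior Normal(251/151, 132/151)
obs 3: x=1/4 → posterior Normal(263/199, 132/199)
obs 4: x=-1 → posterior Normal(215/247, 132/247)
obs 5: x=3/2 → posterior Normal(287/295, 132/295)
obs 6: x=-4 → posterior Normal(95/343, 132/343)
obs 7: x=-9/4 → posterior Normal(-13/391, 132/391)
obs 8: x=7/4 → posterior Normal(71/439, 132/439)
obs 9: x=-5/4 → posterior Normal(11/487, 132/487)
obs 10: x=-7 → posterior Normal(-65/107, 132/535)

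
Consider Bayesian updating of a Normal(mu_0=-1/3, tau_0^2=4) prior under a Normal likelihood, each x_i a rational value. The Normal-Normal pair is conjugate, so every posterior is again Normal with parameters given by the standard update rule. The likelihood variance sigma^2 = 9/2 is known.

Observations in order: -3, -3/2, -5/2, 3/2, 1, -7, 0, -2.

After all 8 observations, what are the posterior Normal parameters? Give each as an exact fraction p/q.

obs 1: x=-3 → posterior Normal(-27/17, 36/17)
obs 2: x=-3/2 → posterior Normal(-39/25, 36/25)
obs 3: x=-5/2 → posterior Normal(-59/33, 12/11)
obs 4: x=3/2 → posterior Normal(-47/41, 36/41)
obs 5: x=1 → posterior Normal(-39/49, 36/49)
obs 6: x=-7 → posterior Normal(-5/3, 12/19)
obs 7: x=0 → posterior Normal(-19/13, 36/65)
obs 8: x=-2 → posterior Normal(-111/73, 36/73)

mu_0=-111/73, tau_0^2=36/73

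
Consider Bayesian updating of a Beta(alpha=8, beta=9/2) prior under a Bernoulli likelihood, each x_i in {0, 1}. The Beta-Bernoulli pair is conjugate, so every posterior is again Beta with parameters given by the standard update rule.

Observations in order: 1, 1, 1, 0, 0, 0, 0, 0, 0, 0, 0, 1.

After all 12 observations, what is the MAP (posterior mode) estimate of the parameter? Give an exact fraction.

obs 1: x=1 → posterior Beta(9, 9/2)
obs 2: x=1 → posterior Beta(10, 9/2)
obs 3: x=1 → posterior Beta(11, 9/2)
obs 4: x=0 → posterior Beta(11, 11/2)
obs 5: x=0 → posterior Beta(11, 13/2)
obs 6: x=0 → posterior Beta(11, 15/2)
obs 7: x=0 → posterior Beta(11, 17/2)
obs 8: x=0 → posterior Beta(11, 19/2)
obs 9: x=0 → posterior Beta(11, 21/2)
obs 10: x=0 → posterior Beta(11, 23/2)
obs 11: x=0 → posterior Beta(11, 25/2)
obs 12: x=1 → posterior Beta(12, 25/2)

22/45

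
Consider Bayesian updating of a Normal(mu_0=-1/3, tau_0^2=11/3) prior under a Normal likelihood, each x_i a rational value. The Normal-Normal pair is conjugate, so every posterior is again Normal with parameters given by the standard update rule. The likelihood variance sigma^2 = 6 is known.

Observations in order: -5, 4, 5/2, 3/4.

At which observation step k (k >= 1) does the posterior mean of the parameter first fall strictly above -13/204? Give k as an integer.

obs 1: x=-5 → posterior Normal(-61/29, 66/29)
obs 2: x=4 → posterior Normal(-17/40, 33/20)
obs 3: x=5/2 → posterior Normal(7/34, 22/17)
obs 4: x=3/4 → posterior Normal(75/248, 33/31)

k = 3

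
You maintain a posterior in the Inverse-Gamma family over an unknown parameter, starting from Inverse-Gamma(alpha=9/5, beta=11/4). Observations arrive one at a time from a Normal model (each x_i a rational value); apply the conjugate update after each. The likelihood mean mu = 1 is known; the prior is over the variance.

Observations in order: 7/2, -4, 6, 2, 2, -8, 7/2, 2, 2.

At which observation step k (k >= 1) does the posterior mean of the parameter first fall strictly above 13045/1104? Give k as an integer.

obs 1: x=7/2 → posterior Inverse-Gamma(23/10, 47/8)
obs 2: x=-4 → posterior Inverse-Gamma(14/5, 147/8)
obs 3: x=6 → posterior Inverse-Gamma(33/10, 247/8)
obs 4: x=2 → posterior Inverse-Gamma(19/5, 251/8)
obs 5: x=2 → posterior Inverse-Gamma(43/10, 255/8)
obs 6: x=-8 → posterior Inverse-Gamma(24/5, 579/8)
obs 7: x=7/2 → posterior Inverse-Gamma(53/10, 151/2)
obs 8: x=2 → posterior Inverse-Gamma(29/5, 76)
obs 9: x=2 → posterior Inverse-Gamma(63/10, 153/2)

k = 3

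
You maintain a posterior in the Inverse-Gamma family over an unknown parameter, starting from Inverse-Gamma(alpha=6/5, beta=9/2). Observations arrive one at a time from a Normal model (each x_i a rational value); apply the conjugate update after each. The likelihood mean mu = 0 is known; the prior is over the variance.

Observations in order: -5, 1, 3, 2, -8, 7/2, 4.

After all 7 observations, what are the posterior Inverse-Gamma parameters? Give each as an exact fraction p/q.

alpha=47/10, beta=561/8

obs 1: x=-5 → posterior Inverse-Gamma(17/10, 17)
obs 2: x=1 → posterior Inverse-Gamma(11/5, 35/2)
obs 3: x=3 → posterior Inverse-Gamma(27/10, 22)
obs 4: x=2 → posterior Inverse-Gamma(16/5, 24)
obs 5: x=-8 → posterior Inverse-Gamma(37/10, 56)
obs 6: x=7/2 → posterior Inverse-Gamma(21/5, 497/8)
obs 7: x=4 → posterior Inverse-Gamma(47/10, 561/8)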